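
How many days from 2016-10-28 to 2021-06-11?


From 2016-10-28 to 2021-06-11
2016-10-28: days before October = 31 + 29 + 31 + 30 + 31 + 30 + 31 + 31 + 30 = 274 (2016 is a leap year); day of year = 274 + 28 = 302
2021-06-11: days before June = 31 + 28 + 31 + 30 + 31 = 151 (2021 is not a leap year); day of year = 151 + 11 = 162
Rest of 2016: 366 - 302 = 64
Full years 2017 (365), 2018 (365), 2019 (365), 2020 (366): 1461
Total = 64 + 1461 + 162 = 1687

1687 days


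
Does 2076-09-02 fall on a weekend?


Anchor: Jan 1, 2076. With p = 2076 - 1 = 2075: (p + p//4 - p//100 + p//400) mod 7 = (2075 + 518 - 20 + 5) mod 7 = 2578 mod 7 = 2 -> Wednesday (Mon=0 ... Sun=6)
Day of year: 246; offset = 245
Weekday index = (2 + 245) mod 7 = 2 -> Wednesday
Weekend days: Saturday, Sunday

No


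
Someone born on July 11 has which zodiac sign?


Date: July 11
Conventional tropical zodiac dates: Cancer from June 21 onward; Leo starts July 23
July 11 falls within the Cancer range

Cancer


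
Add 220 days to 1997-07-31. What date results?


Start: 1997-07-31, add 220 days
July 31 is the last day of July 1997 -> 220 left
August 1997 has 31 days -> 189 left
September 1997 has 30 days -> 159 left
October 1997 has 31 days -> 128 left
November 1997 has 30 days -> 98 left
December 1997 has 31 days -> 67 left
January 1998 has 31 days -> 36 left
February 1998 has 28 days -> 8 left
March 1998: 8 <= 31 -> lands on March 8

Result: 1998-03-08


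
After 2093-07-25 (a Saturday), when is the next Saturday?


Current: Saturday
Target: Saturday
Days ahead: 7

Next Saturday: 2093-08-01


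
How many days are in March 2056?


March 2056

31 days


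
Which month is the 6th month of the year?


Month 6 of 12

June


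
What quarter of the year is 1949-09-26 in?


Month: September (month 9)
Q1: Jan-Mar, Q2: Apr-Jun, Q3: Jul-Sep, Q4: Oct-Dec

Q3


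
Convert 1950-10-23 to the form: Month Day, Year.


ISO 1950-10-23 parses as year=1950, month=10, day=23
Month 10 -> October

October 23, 1950


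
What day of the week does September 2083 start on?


Target: September 1, 2083
Anchor: Jan 1, 2083. With p = 2083 - 1 = 2082: (p + p//4 - p//100 + p//400) mod 7 = (2082 + 520 - 20 + 5) mod 7 = 2587 mod 7 = 4 -> Friday (Mon=0 ... Sun=6)
Days before September (Jan-Aug): 243 days
Weekday index = (4 + 243) mod 7 = 2

Wednesday


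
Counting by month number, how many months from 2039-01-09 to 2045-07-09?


From January 2039 to July 2045
6 years * 12 = 72 months, plus 6 months = 78

78 months


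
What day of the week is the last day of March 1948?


March 1948 has 31 days
Anchor: Jan 1, 1948. With p = 1948 - 1 = 1947: (p + p//4 - p//100 + p//400) mod 7 = (1947 + 486 - 19 + 4) mod 7 = 2418 mod 7 = 3 -> Thursday (Mon=0 ... Sun=6)
Days before March (Jan-Feb): 60; March 1 index = (3 + 60) mod 7 = 0 -> Monday
Last day offset: 31 - 1 = 30 days
Weekday index = (0 + 30) mod 7 = 2

Wednesday, March 31


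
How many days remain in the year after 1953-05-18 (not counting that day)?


Day of year: 138 of 365
Remaining = 365 - 138

227 days


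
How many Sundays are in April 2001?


April 2001 has 30 days
Anchor: Jan 1, 2001. With p = 2001 - 1 = 2000: (p + p//4 - p//100 + p//400) mod 7 = (2000 + 500 - 20 + 5) mod 7 = 2485 mod 7 = 0 -> Monday (Mon=0 ... Sun=6)
Days before April (Jan-Mar): 90; April 1 index = (0 + 90) mod 7 = 6 -> Sunday
First Sunday is April 1
Sundays: 1, 8, 15, 22, 29

5 Sundays


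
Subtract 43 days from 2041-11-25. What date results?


Start: 2041-11-25, subtract 43 days
Back 25 days from November 25 reaches October 31, 2041 -> 18 left
October 2041: 31 - 18 = 13 -> lands on October 13

Result: 2041-10-13


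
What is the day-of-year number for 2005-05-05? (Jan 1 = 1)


Date: May 5, 2005
Days in months 1 through 4: 120
Plus 5 days in May

Day of year: 125


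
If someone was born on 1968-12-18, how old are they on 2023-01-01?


Birth: 1968-12-18
Reference: 2023-01-01
Year difference: 2023 - 1968 = 55
Birthday not yet reached in 2023, subtract 1

54 years old


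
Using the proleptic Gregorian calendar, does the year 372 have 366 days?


Gregorian leap year rule: divisible by 4, but not by 100, unless also by 400.
372 is divisible by 4 but not 100 -> leap year

Yes


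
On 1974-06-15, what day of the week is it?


Date: June 15, 1974
Anchor: Jan 1, 1974. With p = 1974 - 1 = 1973: (p + p//4 - p//100 + p//400) mod 7 = (1973 + 493 - 19 + 4) mod 7 = 2451 mod 7 = 1 -> Tuesday (Mon=0 ... Sun=6)
Days before June (Jan-May): 151; offset = 151 + 15 - 1 = 165
Weekday index = (1 + 165) mod 7 = 5

Day of the week: Saturday


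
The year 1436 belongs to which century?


Century = (year - 1) // 100 + 1
= (1436 - 1) // 100 + 1
= 1435 // 100 + 1
= 14 + 1

15th century


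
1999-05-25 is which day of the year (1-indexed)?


Date: May 25, 1999
Days in months 1 through 4: 120
Plus 25 days in May

Day of year: 145


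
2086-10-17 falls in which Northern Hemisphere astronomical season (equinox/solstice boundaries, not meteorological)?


Date: October 17
Astronomical Autumn (approx.; exact equinox/solstice day varies by year): September 22 to December 20
October 17 falls within the Autumn window

Autumn


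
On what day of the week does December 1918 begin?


Target: December 1, 1918
Anchor: Jan 1, 1918. With p = 1918 - 1 = 1917: (p + p//4 - p//100 + p//400) mod 7 = (1917 + 479 - 19 + 4) mod 7 = 2381 mod 7 = 1 -> Tuesday (Mon=0 ... Sun=6)
Days before December (Jan-Nov): 334 days
Weekday index = (1 + 334) mod 7 = 6

Sunday


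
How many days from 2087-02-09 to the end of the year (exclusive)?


Day of year: 40 of 365
Remaining = 365 - 40

325 days


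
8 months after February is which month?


February is month 2
2 + 8 = 10

October


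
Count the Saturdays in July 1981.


July 1981 has 31 days
Anchor: Jan 1, 1981. With p = 1981 - 1 = 1980: (p + p//4 - p//100 + p//400) mod 7 = (1980 + 495 - 19 + 4) mod 7 = 2460 mod 7 = 3 -> Thursday (Mon=0 ... Sun=6)
Days before July (Jan-Jun): 181; July 1 index = (3 + 181) mod 7 = 2 -> Wednesday
First Saturday is July 4
Saturdays: 4, 11, 18, 25

4 Saturdays


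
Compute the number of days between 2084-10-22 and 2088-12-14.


From 2084-10-22 to 2088-12-14
2084-10-22: days before October = 31 + 29 + 31 + 30 + 31 + 30 + 31 + 31 + 30 = 274 (2084 is a leap year); day of year = 274 + 22 = 296
2088-12-14: days before December = 31 + 29 + 31 + 30 + 31 + 30 + 31 + 31 + 30 + 31 + 30 = 335 (2088 is a leap year); day of year = 335 + 14 = 349
Rest of 2084: 366 - 296 = 70
Full years 2085 (365), 2086 (365), 2087 (365): 1095
Total = 70 + 1095 + 349 = 1514

1514 days


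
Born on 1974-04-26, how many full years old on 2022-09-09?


Birth: 1974-04-26
Reference: 2022-09-09
Year difference: 2022 - 1974 = 48

48 years old


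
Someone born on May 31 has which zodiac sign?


Date: May 31
Conventional tropical zodiac dates: Gemini from May 21 onward; Cancer starts June 21
May 31 falls within the Gemini range

Gemini


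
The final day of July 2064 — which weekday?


July 2064 has 31 days
Anchor: Jan 1, 2064. With p = 2064 - 1 = 2063: (p + p//4 - p//100 + p//400) mod 7 = (2063 + 515 - 20 + 5) mod 7 = 2563 mod 7 = 1 -> Tuesday (Mon=0 ... Sun=6)
Days before July (Jan-Jun): 182; July 1 index = (1 + 182) mod 7 = 1 -> Tuesday
Last day offset: 31 - 1 = 30 days
Weekday index = (1 + 30) mod 7 = 3

Thursday, July 31


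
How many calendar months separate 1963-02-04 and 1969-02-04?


From February 1963 to February 1969
6 years * 12 = 72 months = 72

72 months


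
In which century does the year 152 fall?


Century = (year - 1) // 100 + 1
= (152 - 1) // 100 + 1
= 151 // 100 + 1
= 1 + 1

2nd century


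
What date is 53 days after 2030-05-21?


Start: 2030-05-21, add 53 days
May 2030 has 31 days: 31 - 21 = 10 days to May 31 -> 43 left
June 2030 has 30 days -> 13 left
July 2030: 13 <= 31 -> lands on July 13

Result: 2030-07-13


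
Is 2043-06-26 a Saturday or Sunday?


Anchor: Jan 1, 2043. With p = 2043 - 1 = 2042: (p + p//4 - p//100 + p//400) mod 7 = (2042 + 510 - 20 + 5) mod 7 = 2537 mod 7 = 3 -> Thursday (Mon=0 ... Sun=6)
Day of year: 177; offset = 176
Weekday index = (3 + 176) mod 7 = 4 -> Friday
Weekend days: Saturday, Sunday

No


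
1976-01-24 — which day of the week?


Date: January 24, 1976
Anchor: Jan 1, 1976. With p = 1976 - 1 = 1975: (p + p//4 - p//100 + p//400) mod 7 = (1975 + 493 - 19 + 4) mod 7 = 2453 mod 7 = 3 -> Thursday (Mon=0 ... Sun=6)
Days into year = 24 - 1 = 23
Weekday index = (3 + 23) mod 7 = 5

Day of the week: Saturday


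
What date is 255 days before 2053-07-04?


Start: 2053-07-04, subtract 255 days
Back 4 days from July 4 reaches June 30, 2053 -> 251 left
June 2053 has 30 days -> back to May 31, 2053 -> 221 left
May 2053 has 31 days -> back to April 30, 2053 -> 190 left
April 2053 has 30 days -> back to March 31, 2053 -> 160 left
March 2053 has 31 days -> back to February 28, 2053 -> 129 left
February 2053 has 28 days -> back to January 31, 2053 -> 101 left
January 2053 has 31 days -> back to December 31, 2052 -> 70 left
December 2052 has 31 days -> back to November 30, 2052 -> 39 left
November 2052 has 30 days -> back to October 31, 2052 -> 9 left
October 2052: 31 - 9 = 22 -> lands on October 22

Result: 2052-10-22


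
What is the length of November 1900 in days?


November 1900

30 days


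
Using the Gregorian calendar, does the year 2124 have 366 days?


Gregorian leap year rule: divisible by 4, but not by 100, unless also by 400.
2124 is divisible by 4 but not 100 -> leap year

Yes


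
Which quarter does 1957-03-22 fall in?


Month: March (month 3)
Q1: Jan-Mar, Q2: Apr-Jun, Q3: Jul-Sep, Q4: Oct-Dec

Q1


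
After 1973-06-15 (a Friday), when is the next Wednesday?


Current: Friday
Target: Wednesday
Days ahead: 5

Next Wednesday: 1973-06-20


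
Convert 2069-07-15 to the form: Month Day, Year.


ISO 2069-07-15 parses as year=2069, month=07, day=15
Month 7 -> July

July 15, 2069


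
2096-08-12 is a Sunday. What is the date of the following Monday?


Current: Sunday
Target: Monday
Days ahead: 1

Next Monday: 2096-08-13


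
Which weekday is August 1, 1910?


Target: August 1, 1910
Anchor: Jan 1, 1910. With p = 1910 - 1 = 1909: (p + p//4 - p//100 + p//400) mod 7 = (1909 + 477 - 19 + 4) mod 7 = 2371 mod 7 = 5 -> Saturday (Mon=0 ... Sun=6)
Days before August (Jan-Jul): 212 days
Weekday index = (5 + 212) mod 7 = 0

Monday


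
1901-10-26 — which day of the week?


Date: October 26, 1901
Anchor: Jan 1, 1901. With p = 1901 - 1 = 1900: (p + p//4 - p//100 + p//400) mod 7 = (1900 + 475 - 19 + 4) mod 7 = 2360 mod 7 = 1 -> Tuesday (Mon=0 ... Sun=6)
Days before October (Jan-Sep): 273; offset = 273 + 26 - 1 = 298
Weekday index = (1 + 298) mod 7 = 5

Day of the week: Saturday


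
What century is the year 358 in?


Century = (year - 1) // 100 + 1
= (358 - 1) // 100 + 1
= 357 // 100 + 1
= 3 + 1

4th century


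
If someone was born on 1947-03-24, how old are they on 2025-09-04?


Birth: 1947-03-24
Reference: 2025-09-04
Year difference: 2025 - 1947 = 78

78 years old


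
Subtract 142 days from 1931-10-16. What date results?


Start: 1931-10-16, subtract 142 days
Back 16 days from October 16 reaches September 30, 1931 -> 126 left
September 1931 has 30 days -> back to August 31, 1931 -> 96 left
August 1931 has 31 days -> back to July 31, 1931 -> 65 left
July 1931 has 31 days -> back to June 30, 1931 -> 34 left
June 1931 has 30 days -> back to May 31, 1931 -> 4 left
May 1931: 31 - 4 = 27 -> lands on May 27

Result: 1931-05-27


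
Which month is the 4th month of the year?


Month 4 of 12

April


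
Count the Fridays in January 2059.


January 2059 has 31 days
Anchor: Jan 1, 2059. With p = 2059 - 1 = 2058: (p + p//4 - p//100 + p//400) mod 7 = (2058 + 514 - 20 + 5) mod 7 = 2557 mod 7 = 2 -> Wednesday (Mon=0 ... Sun=6)
January 1 is the anchor itself -> Wednesday
First Friday is January 3
Fridays: 3, 10, 17, 24, 31

5 Fridays


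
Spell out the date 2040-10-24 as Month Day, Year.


ISO 2040-10-24 parses as year=2040, month=10, day=24
Month 10 -> October

October 24, 2040


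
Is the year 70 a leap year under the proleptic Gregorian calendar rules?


Gregorian leap year rule: divisible by 4, but not by 100, unless also by 400.
70 is not divisible by 4 -> not a leap year

No


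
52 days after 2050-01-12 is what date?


Start: 2050-01-12, add 52 days
January 2050 has 31 days: 31 - 12 = 19 days to January 31 -> 33 left
February 2050 has 28 days -> 5 left
March 2050: 5 <= 31 -> lands on March 5

Result: 2050-03-05


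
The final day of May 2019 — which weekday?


May 2019 has 31 days
Anchor: Jan 1, 2019. With p = 2019 - 1 = 2018: (p + p//4 - p//100 + p//400) mod 7 = (2018 + 504 - 20 + 5) mod 7 = 2507 mod 7 = 1 -> Tuesday (Mon=0 ... Sun=6)
Days before May (Jan-Apr): 120; May 1 index = (1 + 120) mod 7 = 2 -> Wednesday
Last day offset: 31 - 1 = 30 days
Weekday index = (2 + 30) mod 7 = 4

Friday, May 31


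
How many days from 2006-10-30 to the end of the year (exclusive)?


Day of year: 303 of 365
Remaining = 365 - 303

62 days


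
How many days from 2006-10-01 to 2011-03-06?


From 2006-10-01 to 2011-03-06
2006-10-01: days before October = 31 + 28 + 31 + 30 + 31 + 30 + 31 + 31 + 30 = 273 (2006 is not a leap year); day of year = 273 + 1 = 274
2011-03-06: days before March = 31 + 28 = 59 (2011 is not a leap year); day of year = 59 + 6 = 65
Rest of 2006: 365 - 274 = 91
Full years 2007 (365), 2008 (366), 2009 (365), 2010 (365): 1461
Total = 91 + 1461 + 65 = 1617

1617 days


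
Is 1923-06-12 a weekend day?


Anchor: Jan 1, 1923. With p = 1923 - 1 = 1922: (p + p//4 - p//100 + p//400) mod 7 = (1922 + 480 - 19 + 4) mod 7 = 2387 mod 7 = 0 -> Monday (Mon=0 ... Sun=6)
Day of year: 163; offset = 162
Weekday index = (0 + 162) mod 7 = 1 -> Tuesday
Weekend days: Saturday, Sunday

No


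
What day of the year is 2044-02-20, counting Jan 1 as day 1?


Date: February 20, 2044
Days in months 1 through 1: 31
Plus 20 days in February

Day of year: 51


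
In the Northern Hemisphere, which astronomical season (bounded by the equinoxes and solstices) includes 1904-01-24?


Date: January 24
Astronomical Winter (approx.; exact equinox/solstice day varies by year): December 21 to March 19
January 24 falls within the Winter window

Winter


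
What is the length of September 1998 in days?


September 1998

30 days


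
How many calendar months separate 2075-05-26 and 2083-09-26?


From May 2075 to September 2083
8 years * 12 = 96 months, plus 4 months = 100

100 months


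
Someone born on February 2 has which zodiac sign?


Date: February 2
Conventional tropical zodiac dates: Aquarius from January 20 onward; Pisces starts February 19
February 2 falls within the Aquarius range

Aquarius


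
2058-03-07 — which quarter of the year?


Month: March (month 3)
Q1: Jan-Mar, Q2: Apr-Jun, Q3: Jul-Sep, Q4: Oct-Dec

Q1


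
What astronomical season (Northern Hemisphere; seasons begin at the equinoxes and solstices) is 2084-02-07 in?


Date: February 7
Astronomical Winter (approx.; exact equinox/solstice day varies by year): December 21 to March 19
February 7 falls within the Winter window

Winter


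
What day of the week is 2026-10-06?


Date: October 6, 2026
Anchor: Jan 1, 2026. With p = 2026 - 1 = 2025: (p + p//4 - p//100 + p//400) mod 7 = (2025 + 506 - 20 + 5) mod 7 = 2516 mod 7 = 3 -> Thursday (Mon=0 ... Sun=6)
Days before October (Jan-Sep): 273; offset = 273 + 6 - 1 = 278
Weekday index = (3 + 278) mod 7 = 1

Day of the week: Tuesday


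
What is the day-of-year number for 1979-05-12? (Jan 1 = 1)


Date: May 12, 1979
Days in months 1 through 4: 120
Plus 12 days in May

Day of year: 132


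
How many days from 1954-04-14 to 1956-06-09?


From 1954-04-14 to 1956-06-09
1954-04-14: days before April = 31 + 28 + 31 = 90 (1954 is not a leap year); day of year = 90 + 14 = 104
1956-06-09: days before June = 31 + 29 + 31 + 30 + 31 = 152 (1956 is a leap year); day of year = 152 + 9 = 161
Rest of 1954: 365 - 104 = 261
Full years 1955 (365): 365
Total = 261 + 365 + 161 = 787

787 days


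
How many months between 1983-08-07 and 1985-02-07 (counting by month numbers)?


From August 1983 to February 1985
2 years * 12 = 24 months, minus 6 months = 18

18 months


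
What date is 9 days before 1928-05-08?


Start: 1928-05-08, subtract 9 days
Back 8 days from May 8 reaches April 30, 1928 -> 1 left
April 1928: 30 - 1 = 29 -> lands on April 29

Result: 1928-04-29


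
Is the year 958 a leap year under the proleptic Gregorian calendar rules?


Gregorian leap year rule: divisible by 4, but not by 100, unless also by 400.
958 is not divisible by 4 -> not a leap year

No


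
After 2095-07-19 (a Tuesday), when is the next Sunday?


Current: Tuesday
Target: Sunday
Days ahead: 5

Next Sunday: 2095-07-24


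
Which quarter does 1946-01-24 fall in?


Month: January (month 1)
Q1: Jan-Mar, Q2: Apr-Jun, Q3: Jul-Sep, Q4: Oct-Dec

Q1


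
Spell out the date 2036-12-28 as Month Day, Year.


ISO 2036-12-28 parses as year=2036, month=12, day=28
Month 12 -> December

December 28, 2036


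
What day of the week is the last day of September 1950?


September 1950 has 30 days
Anchor: Jan 1, 1950. With p = 1950 - 1 = 1949: (p + p//4 - p//100 + p//400) mod 7 = (1949 + 487 - 19 + 4) mod 7 = 2421 mod 7 = 6 -> Sunday (Mon=0 ... Sun=6)
Days before September (Jan-Aug): 243; September 1 index = (6 + 243) mod 7 = 4 -> Friday
Last day offset: 30 - 1 = 29 days
Weekday index = (4 + 29) mod 7 = 5

Saturday, September 30


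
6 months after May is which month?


May is month 5
5 + 6 = 11

November


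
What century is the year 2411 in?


Century = (year - 1) // 100 + 1
= (2411 - 1) // 100 + 1
= 2410 // 100 + 1
= 24 + 1

25th century


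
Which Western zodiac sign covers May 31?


Date: May 31
Conventional tropical zodiac dates: Gemini from May 21 onward; Cancer starts June 21
May 31 falls within the Gemini range

Gemini


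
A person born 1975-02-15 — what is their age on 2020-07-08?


Birth: 1975-02-15
Reference: 2020-07-08
Year difference: 2020 - 1975 = 45

45 years old


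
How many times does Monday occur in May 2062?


May 2062 has 31 days
Anchor: Jan 1, 2062. With p = 2062 - 1 = 2061: (p + p//4 - p//100 + p//400) mod 7 = (2061 + 515 - 20 + 5) mod 7 = 2561 mod 7 = 6 -> Sunday (Mon=0 ... Sun=6)
Days before May (Jan-Apr): 120; May 1 index = (6 + 120) mod 7 = 0 -> Monday
First Monday is May 1
Mondays: 1, 8, 15, 22, 29

5 Mondays


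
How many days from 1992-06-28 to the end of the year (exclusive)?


Day of year: 180 of 366
Remaining = 366 - 180

186 days


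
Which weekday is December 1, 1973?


Target: December 1, 1973
Anchor: Jan 1, 1973. With p = 1973 - 1 = 1972: (p + p//4 - p//100 + p//400) mod 7 = (1972 + 493 - 19 + 4) mod 7 = 2450 mod 7 = 0 -> Monday (Mon=0 ... Sun=6)
Days before December (Jan-Nov): 334 days
Weekday index = (0 + 334) mod 7 = 5

Saturday


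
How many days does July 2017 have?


July 2017

31 days


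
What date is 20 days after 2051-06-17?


Start: 2051-06-17, add 20 days
June 2051 has 30 days: 30 - 17 = 13 days to June 30 -> 7 left
July 2051: 7 <= 31 -> lands on July 7

Result: 2051-07-07


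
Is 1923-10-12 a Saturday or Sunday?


Anchor: Jan 1, 1923. With p = 1923 - 1 = 1922: (p + p//4 - p//100 + p//400) mod 7 = (1922 + 480 - 19 + 4) mod 7 = 2387 mod 7 = 0 -> Monday (Mon=0 ... Sun=6)
Day of year: 285; offset = 284
Weekday index = (0 + 284) mod 7 = 4 -> Friday
Weekend days: Saturday, Sunday

No


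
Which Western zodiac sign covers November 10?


Date: November 10
Conventional tropical zodiac dates: Scorpio from October 23 onward; Sagittarius starts November 22
November 10 falls within the Scorpio range

Scorpio


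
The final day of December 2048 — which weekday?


December 2048 has 31 days
Anchor: Jan 1, 2048. With p = 2048 - 1 = 2047: (p + p//4 - p//100 + p//400) mod 7 = (2047 + 511 - 20 + 5) mod 7 = 2543 mod 7 = 2 -> Wednesday (Mon=0 ... Sun=6)
Days before December (Jan-Nov): 335; December 1 index = (2 + 335) mod 7 = 1 -> Tuesday
Last day offset: 31 - 1 = 30 days
Weekday index = (1 + 30) mod 7 = 3

Thursday, December 31


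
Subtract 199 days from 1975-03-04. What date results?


Start: 1975-03-04, subtract 199 days
Back 4 days from March 4 reaches February 28, 1975 -> 195 left
February 1975 has 28 days -> back to January 31, 1975 -> 167 left
January 1975 has 31 days -> back to December 31, 1974 -> 136 left
December 1974 has 31 days -> back to November 30, 1974 -> 105 left
November 1974 has 30 days -> back to October 31, 1974 -> 75 left
October 1974 has 31 days -> back to September 30, 1974 -> 44 left
September 1974 has 30 days -> back to August 31, 1974 -> 14 left
August 1974: 31 - 14 = 17 -> lands on August 17

Result: 1974-08-17


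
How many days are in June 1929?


June 1929

30 days


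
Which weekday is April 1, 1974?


Target: April 1, 1974
Anchor: Jan 1, 1974. With p = 1974 - 1 = 1973: (p + p//4 - p//100 + p//400) mod 7 = (1973 + 493 - 19 + 4) mod 7 = 2451 mod 7 = 1 -> Tuesday (Mon=0 ... Sun=6)
Days before April (Jan-Mar): 90 days
Weekday index = (1 + 90) mod 7 = 0

Monday


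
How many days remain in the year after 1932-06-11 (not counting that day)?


Day of year: 163 of 366
Remaining = 366 - 163

203 days


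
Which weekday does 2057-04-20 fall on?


Date: April 20, 2057
Anchor: Jan 1, 2057. With p = 2057 - 1 = 2056: (p + p//4 - p//100 + p//400) mod 7 = (2056 + 514 - 20 + 5) mod 7 = 2555 mod 7 = 0 -> Monday (Mon=0 ... Sun=6)
Days before April (Jan-Mar): 90; offset = 90 + 20 - 1 = 109
Weekday index = (0 + 109) mod 7 = 4

Day of the week: Friday


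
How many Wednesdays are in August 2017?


August 2017 has 31 days
Anchor: Jan 1, 2017. With p = 2017 - 1 = 2016: (p + p//4 - p//100 + p//400) mod 7 = (2016 + 504 - 20 + 5) mod 7 = 2505 mod 7 = 6 -> Sunday (Mon=0 ... Sun=6)
Days before August (Jan-Jul): 212; August 1 index = (6 + 212) mod 7 = 1 -> Tuesday
First Wednesday is August 2
Wednesdays: 2, 9, 16, 23, 30

5 Wednesdays


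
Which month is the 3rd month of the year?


Month 3 of 12

March


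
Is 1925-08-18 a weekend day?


Anchor: Jan 1, 1925. With p = 1925 - 1 = 1924: (p + p//4 - p//100 + p//400) mod 7 = (1924 + 481 - 19 + 4) mod 7 = 2390 mod 7 = 3 -> Thursday (Mon=0 ... Sun=6)
Day of year: 230; offset = 229
Weekday index = (3 + 229) mod 7 = 1 -> Tuesday
Weekend days: Saturday, Sunday

No


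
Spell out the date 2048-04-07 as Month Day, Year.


ISO 2048-04-07 parses as year=2048, month=04, day=07
Month 4 -> April

April 7, 2048


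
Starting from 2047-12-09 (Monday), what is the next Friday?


Current: Monday
Target: Friday
Days ahead: 4

Next Friday: 2047-12-13


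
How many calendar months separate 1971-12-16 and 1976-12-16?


From December 1971 to December 1976
5 years * 12 = 60 months = 60

60 months


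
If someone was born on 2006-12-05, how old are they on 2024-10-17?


Birth: 2006-12-05
Reference: 2024-10-17
Year difference: 2024 - 2006 = 18
Birthday not yet reached in 2024, subtract 1

17 years old


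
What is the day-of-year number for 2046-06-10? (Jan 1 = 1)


Date: June 10, 2046
Days in months 1 through 5: 151
Plus 10 days in June

Day of year: 161


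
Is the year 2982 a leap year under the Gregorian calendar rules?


Gregorian leap year rule: divisible by 4, but not by 100, unless also by 400.
2982 is not divisible by 4 -> not a leap year

No


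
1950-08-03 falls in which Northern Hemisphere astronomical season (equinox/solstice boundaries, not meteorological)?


Date: August 3
Astronomical Summer (approx.; exact equinox/solstice day varies by year): June 21 to September 21
August 3 falls within the Summer window

Summer


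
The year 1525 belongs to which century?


Century = (year - 1) // 100 + 1
= (1525 - 1) // 100 + 1
= 1524 // 100 + 1
= 15 + 1

16th century


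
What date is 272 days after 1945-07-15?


Start: 1945-07-15, add 272 days
July 1945 has 31 days: 31 - 15 = 16 days to July 31 -> 256 left
August 1945 has 31 days -> 225 left
September 1945 has 30 days -> 195 left
October 1945 has 31 days -> 164 left
November 1945 has 30 days -> 134 left
December 1945 has 31 days -> 103 left
January 1946 has 31 days -> 72 left
February 1946 has 28 days -> 44 left
March 1946 has 31 days -> 13 left
April 1946: 13 <= 30 -> lands on April 13

Result: 1946-04-13


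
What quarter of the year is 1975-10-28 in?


Month: October (month 10)
Q1: Jan-Mar, Q2: Apr-Jun, Q3: Jul-Sep, Q4: Oct-Dec

Q4


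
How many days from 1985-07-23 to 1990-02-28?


From 1985-07-23 to 1990-02-28
1985-07-23: days before July = 31 + 28 + 31 + 30 + 31 + 30 = 181 (1985 is not a leap year); day of year = 181 + 23 = 204
1990-02-28: days before February = 31; day of year = 31 + 28 = 59
Rest of 1985: 365 - 204 = 161
Full years 1986 (365), 1987 (365), 1988 (366), 1989 (365): 1461
Total = 161 + 1461 + 59 = 1681

1681 days


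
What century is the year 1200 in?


Century = (year - 1) // 100 + 1
= (1200 - 1) // 100 + 1
= 1199 // 100 + 1
= 11 + 1

12th century


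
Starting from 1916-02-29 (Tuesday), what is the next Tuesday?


Current: Tuesday
Target: Tuesday
Days ahead: 7

Next Tuesday: 1916-03-07


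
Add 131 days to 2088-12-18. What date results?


Start: 2088-12-18, add 131 days
December 2088 has 31 days: 31 - 18 = 13 days to December 31 -> 118 left
January 2089 has 31 days -> 87 left
February 2089 has 28 days -> 59 left
March 2089 has 31 days -> 28 left
April 2089: 28 <= 30 -> lands on April 28

Result: 2089-04-28


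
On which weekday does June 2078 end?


June 2078 has 30 days
Anchor: Jan 1, 2078. With p = 2078 - 1 = 2077: (p + p//4 - p//100 + p//400) mod 7 = (2077 + 519 - 20 + 5) mod 7 = 2581 mod 7 = 5 -> Saturday (Mon=0 ... Sun=6)
Days before June (Jan-May): 151; June 1 index = (5 + 151) mod 7 = 2 -> Wednesday
Last day offset: 30 - 1 = 29 days
Weekday index = (2 + 29) mod 7 = 3

Thursday, June 30


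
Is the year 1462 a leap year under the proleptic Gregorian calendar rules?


Gregorian leap year rule: divisible by 4, but not by 100, unless also by 400.
1462 is not divisible by 4 -> not a leap year

No


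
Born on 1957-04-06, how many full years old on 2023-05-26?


Birth: 1957-04-06
Reference: 2023-05-26
Year difference: 2023 - 1957 = 66

66 years old


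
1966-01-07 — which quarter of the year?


Month: January (month 1)
Q1: Jan-Mar, Q2: Apr-Jun, Q3: Jul-Sep, Q4: Oct-Dec

Q1


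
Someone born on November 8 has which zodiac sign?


Date: November 8
Conventional tropical zodiac dates: Scorpio from October 23 onward; Sagittarius starts November 22
November 8 falls within the Scorpio range

Scorpio


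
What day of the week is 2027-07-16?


Date: July 16, 2027
Anchor: Jan 1, 2027. With p = 2027 - 1 = 2026: (p + p//4 - p//100 + p//400) mod 7 = (2026 + 506 - 20 + 5) mod 7 = 2517 mod 7 = 4 -> Friday (Mon=0 ... Sun=6)
Days before July (Jan-Jun): 181; offset = 181 + 16 - 1 = 196
Weekday index = (4 + 196) mod 7 = 4

Day of the week: Friday


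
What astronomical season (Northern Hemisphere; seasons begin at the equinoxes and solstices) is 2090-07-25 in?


Date: July 25
Astronomical Summer (approx.; exact equinox/solstice day varies by year): June 21 to September 21
July 25 falls within the Summer window

Summer


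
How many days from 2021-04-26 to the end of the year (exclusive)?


Day of year: 116 of 365
Remaining = 365 - 116

249 days


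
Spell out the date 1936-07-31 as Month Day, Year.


ISO 1936-07-31 parses as year=1936, month=07, day=31
Month 7 -> July

July 31, 1936


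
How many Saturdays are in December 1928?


December 1928 has 31 days
Anchor: Jan 1, 1928. With p = 1928 - 1 = 1927: (p + p//4 - p//100 + p//400) mod 7 = (1927 + 481 - 19 + 4) mod 7 = 2393 mod 7 = 6 -> Sunday (Mon=0 ... Sun=6)
Days before December (Jan-Nov): 335; December 1 index = (6 + 335) mod 7 = 5 -> Saturday
First Saturday is December 1
Saturdays: 1, 8, 15, 22, 29

5 Saturdays


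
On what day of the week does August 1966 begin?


Target: August 1, 1966
Anchor: Jan 1, 1966. With p = 1966 - 1 = 1965: (p + p//4 - p//100 + p//400) mod 7 = (1965 + 491 - 19 + 4) mod 7 = 2441 mod 7 = 5 -> Saturday (Mon=0 ... Sun=6)
Days before August (Jan-Jul): 212 days
Weekday index = (5 + 212) mod 7 = 0

Monday


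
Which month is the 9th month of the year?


Month 9 of 12

September


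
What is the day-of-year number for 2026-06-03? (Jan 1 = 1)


Date: June 3, 2026
Days in months 1 through 5: 151
Plus 3 days in June

Day of year: 154


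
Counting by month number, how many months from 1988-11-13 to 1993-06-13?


From November 1988 to June 1993
5 years * 12 = 60 months, minus 5 months = 55

55 months


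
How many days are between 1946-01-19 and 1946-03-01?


From 1946-01-19 to 1946-03-01
1946-01-19: day of year = 19
1946-03-01: days before March = 31 + 28 = 59 (1946 is not a leap year); day of year = 59 + 1 = 60
Same year: 60 - 19 = 41

41 days


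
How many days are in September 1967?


September 1967

30 days


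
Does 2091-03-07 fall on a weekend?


Anchor: Jan 1, 2091. With p = 2091 - 1 = 2090: (p + p//4 - p//100 + p//400) mod 7 = (2090 + 522 - 20 + 5) mod 7 = 2597 mod 7 = 0 -> Monday (Mon=0 ... Sun=6)
Day of year: 66; offset = 65
Weekday index = (0 + 65) mod 7 = 2 -> Wednesday
Weekend days: Saturday, Sunday

No


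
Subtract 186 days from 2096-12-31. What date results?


Start: 2096-12-31, subtract 186 days
Back 31 days from December 31 reaches November 30, 2096 -> 155 left
November 2096 has 30 days -> back to October 31, 2096 -> 125 left
October 2096 has 31 days -> back to September 30, 2096 -> 94 left
September 2096 has 30 days -> back to August 31, 2096 -> 64 left
August 2096 has 31 days -> back to July 31, 2096 -> 33 left
July 2096 has 31 days -> back to June 30, 2096 -> 2 left
June 2096: 30 - 2 = 28 -> lands on June 28

Result: 2096-06-28


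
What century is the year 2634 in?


Century = (year - 1) // 100 + 1
= (2634 - 1) // 100 + 1
= 2633 // 100 + 1
= 26 + 1

27th century


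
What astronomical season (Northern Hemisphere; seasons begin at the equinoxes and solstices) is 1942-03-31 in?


Date: March 31
Astronomical Spring (approx.; exact equinox/solstice day varies by year): March 20 to June 20
March 31 falls within the Spring window

Spring


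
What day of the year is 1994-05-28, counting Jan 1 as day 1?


Date: May 28, 1994
Days in months 1 through 4: 120
Plus 28 days in May

Day of year: 148


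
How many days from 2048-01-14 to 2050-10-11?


From 2048-01-14 to 2050-10-11
2048-01-14: day of year = 14
2050-10-11: days before October = 31 + 28 + 31 + 30 + 31 + 30 + 31 + 31 + 30 = 273 (2050 is not a leap year); day of year = 273 + 11 = 284
Rest of 2048: 366 - 14 = 352
Full years 2049 (365): 365
Total = 352 + 365 + 284 = 1001

1001 days


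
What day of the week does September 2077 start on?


Target: September 1, 2077
Anchor: Jan 1, 2077. With p = 2077 - 1 = 2076: (p + p//4 - p//100 + p//400) mod 7 = (2076 + 519 - 20 + 5) mod 7 = 2580 mod 7 = 4 -> Friday (Mon=0 ... Sun=6)
Days before September (Jan-Aug): 243 days
Weekday index = (4 + 243) mod 7 = 2

Wednesday


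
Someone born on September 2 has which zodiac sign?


Date: September 2
Conventional tropical zodiac dates: Virgo from August 23 onward; Libra starts September 23
September 2 falls within the Virgo range

Virgo


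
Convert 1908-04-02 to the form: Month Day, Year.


ISO 1908-04-02 parses as year=1908, month=04, day=02
Month 4 -> April

April 2, 1908


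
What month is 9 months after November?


November is month 11
11 + 9 = 20; wrap: 20 - 12 = 8

August


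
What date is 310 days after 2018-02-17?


Start: 2018-02-17, add 310 days
February 2018 has 28 days: 28 - 17 = 11 days to February 28 -> 299 left
March 2018 has 31 days -> 268 left
April 2018 has 30 days -> 238 left
May 2018 has 31 days -> 207 left
June 2018 has 30 days -> 177 left
July 2018 has 31 days -> 146 left
August 2018 has 31 days -> 115 left
September 2018 has 30 days -> 85 left
October 2018 has 31 days -> 54 left
November 2018 has 30 days -> 24 left
December 2018: 24 <= 31 -> lands on December 24

Result: 2018-12-24


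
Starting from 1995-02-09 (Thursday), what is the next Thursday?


Current: Thursday
Target: Thursday
Days ahead: 7

Next Thursday: 1995-02-16


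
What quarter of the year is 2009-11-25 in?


Month: November (month 11)
Q1: Jan-Mar, Q2: Apr-Jun, Q3: Jul-Sep, Q4: Oct-Dec

Q4


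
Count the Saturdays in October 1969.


October 1969 has 31 days
Anchor: Jan 1, 1969. With p = 1969 - 1 = 1968: (p + p//4 - p//100 + p//400) mod 7 = (1968 + 492 - 19 + 4) mod 7 = 2445 mod 7 = 2 -> Wednesday (Mon=0 ... Sun=6)
Days before October (Jan-Sep): 273; October 1 index = (2 + 273) mod 7 = 2 -> Wednesday
First Saturday is October 4
Saturdays: 4, 11, 18, 25

4 Saturdays


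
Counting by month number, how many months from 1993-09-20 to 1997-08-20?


From September 1993 to August 1997
4 years * 12 = 48 months, minus 1 month = 47

47 months


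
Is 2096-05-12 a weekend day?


Anchor: Jan 1, 2096. With p = 2096 - 1 = 2095: (p + p//4 - p//100 + p//400) mod 7 = (2095 + 523 - 20 + 5) mod 7 = 2603 mod 7 = 6 -> Sunday (Mon=0 ... Sun=6)
Day of year: 133; offset = 132
Weekday index = (6 + 132) mod 7 = 5 -> Saturday
Weekend days: Saturday, Sunday

Yes


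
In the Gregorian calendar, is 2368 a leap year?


Gregorian leap year rule: divisible by 4, but not by 100, unless also by 400.
2368 is divisible by 4 but not 100 -> leap year

Yes


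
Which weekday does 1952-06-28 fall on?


Date: June 28, 1952
Anchor: Jan 1, 1952. With p = 1952 - 1 = 1951: (p + p//4 - p//100 + p//400) mod 7 = (1951 + 487 - 19 + 4) mod 7 = 2423 mod 7 = 1 -> Tuesday (Mon=0 ... Sun=6)
Days before June (Jan-May): 152; offset = 152 + 28 - 1 = 179
Weekday index = (1 + 179) mod 7 = 5

Day of the week: Saturday


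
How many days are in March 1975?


March 1975

31 days


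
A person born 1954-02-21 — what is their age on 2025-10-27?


Birth: 1954-02-21
Reference: 2025-10-27
Year difference: 2025 - 1954 = 71

71 years old


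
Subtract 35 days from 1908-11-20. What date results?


Start: 1908-11-20, subtract 35 days
Back 20 days from November 20 reaches October 31, 1908 -> 15 left
October 1908: 31 - 15 = 16 -> lands on October 16

Result: 1908-10-16


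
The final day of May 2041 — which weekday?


May 2041 has 31 days
Anchor: Jan 1, 2041. With p = 2041 - 1 = 2040: (p + p//4 - p//100 + p//400) mod 7 = (2040 + 510 - 20 + 5) mod 7 = 2535 mod 7 = 1 -> Tuesday (Mon=0 ... Sun=6)
Days before May (Jan-Apr): 120; May 1 index = (1 + 120) mod 7 = 2 -> Wednesday
Last day offset: 31 - 1 = 30 days
Weekday index = (2 + 30) mod 7 = 4

Friday, May 31


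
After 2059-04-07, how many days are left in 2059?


Day of year: 97 of 365
Remaining = 365 - 97

268 days


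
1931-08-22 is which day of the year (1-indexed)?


Date: August 22, 1931
Days in months 1 through 7: 212
Plus 22 days in August

Day of year: 234


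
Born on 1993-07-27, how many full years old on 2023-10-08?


Birth: 1993-07-27
Reference: 2023-10-08
Year difference: 2023 - 1993 = 30

30 years old


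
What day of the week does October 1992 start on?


Target: October 1, 1992
Anchor: Jan 1, 1992. With p = 1992 - 1 = 1991: (p + p//4 - p//100 + p//400) mod 7 = (1991 + 497 - 19 + 4) mod 7 = 2473 mod 7 = 2 -> Wednesday (Mon=0 ... Sun=6)
Days before October (Jan-Sep): 274 days
Weekday index = (2 + 274) mod 7 = 3

Thursday


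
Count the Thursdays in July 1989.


July 1989 has 31 days
Anchor: Jan 1, 1989. With p = 1989 - 1 = 1988: (p + p//4 - p//100 + p//400) mod 7 = (1988 + 497 - 19 + 4) mod 7 = 2470 mod 7 = 6 -> Sunday (Mon=0 ... Sun=6)
Days before July (Jan-Jun): 181; July 1 index = (6 + 181) mod 7 = 5 -> Saturday
First Thursday is July 6
Thursdays: 6, 13, 20, 27

4 Thursdays


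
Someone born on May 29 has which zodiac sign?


Date: May 29
Conventional tropical zodiac dates: Gemini from May 21 onward; Cancer starts June 21
May 29 falls within the Gemini range

Gemini


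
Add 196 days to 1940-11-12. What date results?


Start: 1940-11-12, add 196 days
November 1940 has 30 days: 30 - 12 = 18 days to November 30 -> 178 left
December 1940 has 31 days -> 147 left
January 1941 has 31 days -> 116 left
February 1941 has 28 days -> 88 left
March 1941 has 31 days -> 57 left
April 1941 has 30 days -> 27 left
May 1941: 27 <= 31 -> lands on May 27

Result: 1941-05-27


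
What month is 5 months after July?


July is month 7
7 + 5 = 12

December


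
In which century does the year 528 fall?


Century = (year - 1) // 100 + 1
= (528 - 1) // 100 + 1
= 527 // 100 + 1
= 5 + 1

6th century


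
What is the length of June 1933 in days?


June 1933

30 days


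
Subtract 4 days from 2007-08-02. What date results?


Start: 2007-08-02, subtract 4 days
Back 2 days from August 2 reaches July 31, 2007 -> 2 left
July 2007: 31 - 2 = 29 -> lands on July 29

Result: 2007-07-29


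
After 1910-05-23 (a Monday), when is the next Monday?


Current: Monday
Target: Monday
Days ahead: 7

Next Monday: 1910-05-30


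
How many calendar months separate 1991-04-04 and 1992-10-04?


From April 1991 to October 1992
1 year * 12 = 12 months, plus 6 months = 18

18 months


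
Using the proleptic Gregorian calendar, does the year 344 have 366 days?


Gregorian leap year rule: divisible by 4, but not by 100, unless also by 400.
344 is divisible by 4 but not 100 -> leap year

Yes


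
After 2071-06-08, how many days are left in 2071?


Day of year: 159 of 365
Remaining = 365 - 159

206 days


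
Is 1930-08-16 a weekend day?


Anchor: Jan 1, 1930. With p = 1930 - 1 = 1929: (p + p//4 - p//100 + p//400) mod 7 = (1929 + 482 - 19 + 4) mod 7 = 2396 mod 7 = 2 -> Wednesday (Mon=0 ... Sun=6)
Day of year: 228; offset = 227
Weekday index = (2 + 227) mod 7 = 5 -> Saturday
Weekend days: Saturday, Sunday

Yes


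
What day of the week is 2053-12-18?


Date: December 18, 2053
Anchor: Jan 1, 2053. With p = 2053 - 1 = 2052: (p + p//4 - p//100 + p//400) mod 7 = (2052 + 513 - 20 + 5) mod 7 = 2550 mod 7 = 2 -> Wednesday (Mon=0 ... Sun=6)
Days before December (Jan-Nov): 334; offset = 334 + 18 - 1 = 351
Weekday index = (2 + 351) mod 7 = 3

Day of the week: Thursday


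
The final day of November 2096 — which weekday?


November 2096 has 30 days
Anchor: Jan 1, 2096. With p = 2096 - 1 = 2095: (p + p//4 - p//100 + p//400) mod 7 = (2095 + 523 - 20 + 5) mod 7 = 2603 mod 7 = 6 -> Sunday (Mon=0 ... Sun=6)
Days before November (Jan-Oct): 305; November 1 index = (6 + 305) mod 7 = 3 -> Thursday
Last day offset: 30 - 1 = 29 days
Weekday index = (3 + 29) mod 7 = 4

Friday, November 30


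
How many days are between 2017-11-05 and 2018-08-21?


From 2017-11-05 to 2018-08-21
2017-11-05: days before November = 31 + 28 + 31 + 30 + 31 + 30 + 31 + 31 + 30 + 31 = 304 (2017 is not a leap year); day of year = 304 + 5 = 309
2018-08-21: days before August = 31 + 28 + 31 + 30 + 31 + 30 + 31 = 212 (2018 is not a leap year); day of year = 212 + 21 = 233
Rest of 2017: 365 - 309 = 56
Total = 56 + 233 = 289

289 days


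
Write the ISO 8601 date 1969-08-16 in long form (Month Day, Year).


ISO 1969-08-16 parses as year=1969, month=08, day=16
Month 8 -> August

August 16, 1969


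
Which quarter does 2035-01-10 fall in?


Month: January (month 1)
Q1: Jan-Mar, Q2: Apr-Jun, Q3: Jul-Sep, Q4: Oct-Dec

Q1
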